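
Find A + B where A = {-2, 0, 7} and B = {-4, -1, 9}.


A + B = {a + b : a ∈ A, b ∈ B}.
Enumerate all |A|·|B| = 3·3 = 9 pairs (a, b) and collect distinct sums.
a = -2: -2+-4=-6, -2+-1=-3, -2+9=7
a = 0: 0+-4=-4, 0+-1=-1, 0+9=9
a = 7: 7+-4=3, 7+-1=6, 7+9=16
Collecting distinct sums: A + B = {-6, -4, -3, -1, 3, 6, 7, 9, 16}
|A + B| = 9

A + B = {-6, -4, -3, -1, 3, 6, 7, 9, 16}


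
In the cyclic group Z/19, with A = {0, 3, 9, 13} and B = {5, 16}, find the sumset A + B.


Work in Z/19Z: reduce every sum a + b modulo 19.
Enumerate all 8 pairs:
a = 0: 0+5=5, 0+16=16
a = 3: 3+5=8, 3+16=0
a = 9: 9+5=14, 9+16=6
a = 13: 13+5=18, 13+16=10
Distinct residues collected: {0, 5, 6, 8, 10, 14, 16, 18}
|A + B| = 8 (out of 19 total residues).

A + B = {0, 5, 6, 8, 10, 14, 16, 18}


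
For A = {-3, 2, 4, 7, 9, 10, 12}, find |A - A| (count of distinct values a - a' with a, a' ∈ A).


A - A = {a - a' : a, a' ∈ A}; |A| = 7.
Bounds: 2|A|-1 ≤ |A - A| ≤ |A|² - |A| + 1, i.e. 13 ≤ |A - A| ≤ 43.
Note: 0 ∈ A - A always (from a - a). The set is symmetric: if d ∈ A - A then -d ∈ A - A.
Enumerate nonzero differences d = a - a' with a > a' (then include -d):
Positive differences: {1, 2, 3, 5, 6, 7, 8, 10, 12, 13, 15}
Full difference set: {0} ∪ (positive diffs) ∪ (negative diffs).
|A - A| = 1 + 2·11 = 23 (matches direct enumeration: 23).

|A - A| = 23


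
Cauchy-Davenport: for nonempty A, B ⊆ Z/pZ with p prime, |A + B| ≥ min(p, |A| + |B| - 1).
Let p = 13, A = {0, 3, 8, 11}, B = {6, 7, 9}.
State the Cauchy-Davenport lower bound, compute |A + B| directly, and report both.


Cauchy-Davenport: |A + B| ≥ min(p, |A| + |B| - 1) for A, B nonempty in Z/pZ.
|A| = 4, |B| = 3, p = 13.
CD lower bound = min(13, 4 + 3 - 1) = min(13, 6) = 6.
Compute A + B mod 13 directly:
a = 0: 0+6=6, 0+7=7, 0+9=9
a = 3: 3+6=9, 3+7=10, 3+9=12
a = 8: 8+6=1, 8+7=2, 8+9=4
a = 11: 11+6=4, 11+7=5, 11+9=7
A + B = {1, 2, 4, 5, 6, 7, 9, 10, 12}, so |A + B| = 9.
Verify: 9 ≥ 6? Yes ✓.

CD lower bound = 6, actual |A + B| = 9.


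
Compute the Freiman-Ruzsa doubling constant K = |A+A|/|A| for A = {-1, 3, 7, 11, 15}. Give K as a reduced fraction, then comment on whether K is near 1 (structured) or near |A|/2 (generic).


|A| = 5.
Compute A + A by enumerating all 25 pairs.
A + A = {-2, 2, 6, 10, 14, 18, 22, 26, 30}, so |A + A| = 9.
K = |A + A| / |A| = 9/5 (already in lowest terms) ≈ 1.8000.
Reference: AP of size 5 gives K = 9/5 ≈ 1.8000; a fully generic set of size 5 gives K ≈ 3.0000.

|A| = 5, |A + A| = 9, K = 9/5.


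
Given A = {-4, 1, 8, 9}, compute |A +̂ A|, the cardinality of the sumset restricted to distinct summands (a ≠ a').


Restricted sumset: A +̂ A = {a + a' : a ∈ A, a' ∈ A, a ≠ a'}.
Equivalently, take A + A and drop any sum 2a that is achievable ONLY as a + a for a ∈ A (i.e. sums representable only with equal summands).
Enumerate pairs (a, a') with a < a' (symmetric, so each unordered pair gives one sum; this covers all a ≠ a'):
  -4 + 1 = -3
  -4 + 8 = 4
  -4 + 9 = 5
  1 + 8 = 9
  1 + 9 = 10
  8 + 9 = 17
Collected distinct sums: {-3, 4, 5, 9, 10, 17}
|A +̂ A| = 6
(Reference bound: |A +̂ A| ≥ 2|A| - 3 for |A| ≥ 2, with |A| = 4 giving ≥ 5.)

|A +̂ A| = 6


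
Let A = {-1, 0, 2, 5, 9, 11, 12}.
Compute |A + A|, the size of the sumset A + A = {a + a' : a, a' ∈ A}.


A + A = {a + a' : a, a' ∈ A}; |A| = 7.
General bounds: 2|A| - 1 ≤ |A + A| ≤ |A|(|A|+1)/2, i.e. 13 ≤ |A + A| ≤ 28.
Lower bound 2|A|-1 is attained iff A is an arithmetic progression.
Enumerate sums a + a' for a ≤ a' (symmetric, so this suffices):
a = -1: -1+-1=-2, -1+0=-1, -1+2=1, -1+5=4, -1+9=8, -1+11=10, -1+12=11
a = 0: 0+0=0, 0+2=2, 0+5=5, 0+9=9, 0+11=11, 0+12=12
a = 2: 2+2=4, 2+5=7, 2+9=11, 2+11=13, 2+12=14
a = 5: 5+5=10, 5+9=14, 5+11=16, 5+12=17
a = 9: 9+9=18, 9+11=20, 9+12=21
a = 11: 11+11=22, 11+12=23
a = 12: 12+12=24
Distinct sums: {-2, -1, 0, 1, 2, 4, 5, 7, 8, 9, 10, 11, 12, 13, 14, 16, 17, 18, 20, 21, 22, 23, 24}
|A + A| = 23

|A + A| = 23


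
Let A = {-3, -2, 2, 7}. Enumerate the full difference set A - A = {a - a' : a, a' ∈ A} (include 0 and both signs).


A - A = {a - a' : a, a' ∈ A}.
Compute a - a' for each ordered pair (a, a'):
a = -3: -3--3=0, -3--2=-1, -3-2=-5, -3-7=-10
a = -2: -2--3=1, -2--2=0, -2-2=-4, -2-7=-9
a = 2: 2--3=5, 2--2=4, 2-2=0, 2-7=-5
a = 7: 7--3=10, 7--2=9, 7-2=5, 7-7=0
Collecting distinct values (and noting 0 appears from a-a):
A - A = {-10, -9, -5, -4, -1, 0, 1, 4, 5, 9, 10}
|A - A| = 11

A - A = {-10, -9, -5, -4, -1, 0, 1, 4, 5, 9, 10}


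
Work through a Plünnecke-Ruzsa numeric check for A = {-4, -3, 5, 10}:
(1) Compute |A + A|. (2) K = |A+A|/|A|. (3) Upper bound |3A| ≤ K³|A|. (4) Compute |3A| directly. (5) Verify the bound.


|A| = 4.
Step 1: Compute A + A by enumerating all 16 pairs.
A + A = {-8, -7, -6, 1, 2, 6, 7, 10, 15, 20}, so |A + A| = 10.
Step 2: Doubling constant K = |A + A|/|A| = 10/4 = 10/4 ≈ 2.5000.
Step 3: Plünnecke-Ruzsa gives |3A| ≤ K³·|A| = (2.5000)³ · 4 ≈ 62.5000.
Step 4: Compute 3A = A + A + A directly by enumerating all triples (a,b,c) ∈ A³; |3A| = 20.
Step 5: Check 20 ≤ 62.5000? Yes ✓.

K = 10/4, Plünnecke-Ruzsa bound K³|A| ≈ 62.5000, |3A| = 20, inequality holds.


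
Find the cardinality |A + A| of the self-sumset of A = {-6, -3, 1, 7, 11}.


A + A = {a + a' : a, a' ∈ A}; |A| = 5.
General bounds: 2|A| - 1 ≤ |A + A| ≤ |A|(|A|+1)/2, i.e. 9 ≤ |A + A| ≤ 15.
Lower bound 2|A|-1 is attained iff A is an arithmetic progression.
Enumerate sums a + a' for a ≤ a' (symmetric, so this suffices):
a = -6: -6+-6=-12, -6+-3=-9, -6+1=-5, -6+7=1, -6+11=5
a = -3: -3+-3=-6, -3+1=-2, -3+7=4, -3+11=8
a = 1: 1+1=2, 1+7=8, 1+11=12
a = 7: 7+7=14, 7+11=18
a = 11: 11+11=22
Distinct sums: {-12, -9, -6, -5, -2, 1, 2, 4, 5, 8, 12, 14, 18, 22}
|A + A| = 14

|A + A| = 14


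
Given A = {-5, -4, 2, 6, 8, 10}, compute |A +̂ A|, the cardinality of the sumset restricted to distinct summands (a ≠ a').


Restricted sumset: A +̂ A = {a + a' : a ∈ A, a' ∈ A, a ≠ a'}.
Equivalently, take A + A and drop any sum 2a that is achievable ONLY as a + a for a ∈ A (i.e. sums representable only with equal summands).
Enumerate pairs (a, a') with a < a' (symmetric, so each unordered pair gives one sum; this covers all a ≠ a'):
  -5 + -4 = -9
  -5 + 2 = -3
  -5 + 6 = 1
  -5 + 8 = 3
  -5 + 10 = 5
  -4 + 2 = -2
  -4 + 6 = 2
  -4 + 8 = 4
  -4 + 10 = 6
  2 + 6 = 8
  2 + 8 = 10
  2 + 10 = 12
  6 + 8 = 14
  6 + 10 = 16
  8 + 10 = 18
Collected distinct sums: {-9, -3, -2, 1, 2, 3, 4, 5, 6, 8, 10, 12, 14, 16, 18}
|A +̂ A| = 15
(Reference bound: |A +̂ A| ≥ 2|A| - 3 for |A| ≥ 2, with |A| = 6 giving ≥ 9.)

|A +̂ A| = 15


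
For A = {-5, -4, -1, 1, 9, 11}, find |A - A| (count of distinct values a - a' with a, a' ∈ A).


A - A = {a - a' : a, a' ∈ A}; |A| = 6.
Bounds: 2|A|-1 ≤ |A - A| ≤ |A|² - |A| + 1, i.e. 11 ≤ |A - A| ≤ 31.
Note: 0 ∈ A - A always (from a - a). The set is symmetric: if d ∈ A - A then -d ∈ A - A.
Enumerate nonzero differences d = a - a' with a > a' (then include -d):
Positive differences: {1, 2, 3, 4, 5, 6, 8, 10, 12, 13, 14, 15, 16}
Full difference set: {0} ∪ (positive diffs) ∪ (negative diffs).
|A - A| = 1 + 2·13 = 27 (matches direct enumeration: 27).

|A - A| = 27


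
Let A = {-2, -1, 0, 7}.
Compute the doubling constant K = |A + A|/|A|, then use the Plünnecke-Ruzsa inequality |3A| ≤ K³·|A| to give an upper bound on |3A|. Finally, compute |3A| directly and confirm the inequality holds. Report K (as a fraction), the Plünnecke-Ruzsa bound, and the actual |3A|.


|A| = 4.
Step 1: Compute A + A by enumerating all 16 pairs.
A + A = {-4, -3, -2, -1, 0, 5, 6, 7, 14}, so |A + A| = 9.
Step 2: Doubling constant K = |A + A|/|A| = 9/4 = 9/4 ≈ 2.2500.
Step 3: Plünnecke-Ruzsa gives |3A| ≤ K³·|A| = (2.2500)³ · 4 ≈ 45.5625.
Step 4: Compute 3A = A + A + A directly by enumerating all triples (a,b,c) ∈ A³; |3A| = 16.
Step 5: Check 16 ≤ 45.5625? Yes ✓.

K = 9/4, Plünnecke-Ruzsa bound K³|A| ≈ 45.5625, |3A| = 16, inequality holds.


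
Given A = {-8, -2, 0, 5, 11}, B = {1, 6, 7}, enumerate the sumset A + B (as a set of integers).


A + B = {a + b : a ∈ A, b ∈ B}.
Enumerate all |A|·|B| = 5·3 = 15 pairs (a, b) and collect distinct sums.
a = -8: -8+1=-7, -8+6=-2, -8+7=-1
a = -2: -2+1=-1, -2+6=4, -2+7=5
a = 0: 0+1=1, 0+6=6, 0+7=7
a = 5: 5+1=6, 5+6=11, 5+7=12
a = 11: 11+1=12, 11+6=17, 11+7=18
Collecting distinct sums: A + B = {-7, -2, -1, 1, 4, 5, 6, 7, 11, 12, 17, 18}
|A + B| = 12

A + B = {-7, -2, -1, 1, 4, 5, 6, 7, 11, 12, 17, 18}


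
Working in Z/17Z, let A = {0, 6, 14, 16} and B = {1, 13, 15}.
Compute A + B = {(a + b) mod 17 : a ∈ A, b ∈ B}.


Work in Z/17Z: reduce every sum a + b modulo 17.
Enumerate all 12 pairs:
a = 0: 0+1=1, 0+13=13, 0+15=15
a = 6: 6+1=7, 6+13=2, 6+15=4
a = 14: 14+1=15, 14+13=10, 14+15=12
a = 16: 16+1=0, 16+13=12, 16+15=14
Distinct residues collected: {0, 1, 2, 4, 7, 10, 12, 13, 14, 15}
|A + B| = 10 (out of 17 total residues).

A + B = {0, 1, 2, 4, 7, 10, 12, 13, 14, 15}


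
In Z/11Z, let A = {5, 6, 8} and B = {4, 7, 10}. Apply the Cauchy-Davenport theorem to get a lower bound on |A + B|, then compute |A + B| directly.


Cauchy-Davenport: |A + B| ≥ min(p, |A| + |B| - 1) for A, B nonempty in Z/pZ.
|A| = 3, |B| = 3, p = 11.
CD lower bound = min(11, 3 + 3 - 1) = min(11, 5) = 5.
Compute A + B mod 11 directly:
a = 5: 5+4=9, 5+7=1, 5+10=4
a = 6: 6+4=10, 6+7=2, 6+10=5
a = 8: 8+4=1, 8+7=4, 8+10=7
A + B = {1, 2, 4, 5, 7, 9, 10}, so |A + B| = 7.
Verify: 7 ≥ 5? Yes ✓.

CD lower bound = 5, actual |A + B| = 7.


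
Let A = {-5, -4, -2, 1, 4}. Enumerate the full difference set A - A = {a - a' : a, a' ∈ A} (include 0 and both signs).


A - A = {a - a' : a, a' ∈ A}.
Compute a - a' for each ordered pair (a, a'):
a = -5: -5--5=0, -5--4=-1, -5--2=-3, -5-1=-6, -5-4=-9
a = -4: -4--5=1, -4--4=0, -4--2=-2, -4-1=-5, -4-4=-8
a = -2: -2--5=3, -2--4=2, -2--2=0, -2-1=-3, -2-4=-6
a = 1: 1--5=6, 1--4=5, 1--2=3, 1-1=0, 1-4=-3
a = 4: 4--5=9, 4--4=8, 4--2=6, 4-1=3, 4-4=0
Collecting distinct values (and noting 0 appears from a-a):
A - A = {-9, -8, -6, -5, -3, -2, -1, 0, 1, 2, 3, 5, 6, 8, 9}
|A - A| = 15

A - A = {-9, -8, -6, -5, -3, -2, -1, 0, 1, 2, 3, 5, 6, 8, 9}


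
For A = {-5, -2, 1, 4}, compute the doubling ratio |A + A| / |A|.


|A| = 4.
Compute A + A by enumerating all 16 pairs.
A + A = {-10, -7, -4, -1, 2, 5, 8}, so |A + A| = 7.
K = |A + A| / |A| = 7/4 (already in lowest terms) ≈ 1.7500.
Reference: AP of size 4 gives K = 7/4 ≈ 1.7500; a fully generic set of size 4 gives K ≈ 2.5000.

|A| = 4, |A + A| = 7, K = 7/4.


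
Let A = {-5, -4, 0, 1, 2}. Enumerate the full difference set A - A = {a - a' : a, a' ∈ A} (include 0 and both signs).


A - A = {a - a' : a, a' ∈ A}.
Compute a - a' for each ordered pair (a, a'):
a = -5: -5--5=0, -5--4=-1, -5-0=-5, -5-1=-6, -5-2=-7
a = -4: -4--5=1, -4--4=0, -4-0=-4, -4-1=-5, -4-2=-6
a = 0: 0--5=5, 0--4=4, 0-0=0, 0-1=-1, 0-2=-2
a = 1: 1--5=6, 1--4=5, 1-0=1, 1-1=0, 1-2=-1
a = 2: 2--5=7, 2--4=6, 2-0=2, 2-1=1, 2-2=0
Collecting distinct values (and noting 0 appears from a-a):
A - A = {-7, -6, -5, -4, -2, -1, 0, 1, 2, 4, 5, 6, 7}
|A - A| = 13

A - A = {-7, -6, -5, -4, -2, -1, 0, 1, 2, 4, 5, 6, 7}


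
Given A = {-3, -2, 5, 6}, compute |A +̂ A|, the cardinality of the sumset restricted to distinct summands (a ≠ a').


Restricted sumset: A +̂ A = {a + a' : a ∈ A, a' ∈ A, a ≠ a'}.
Equivalently, take A + A and drop any sum 2a that is achievable ONLY as a + a for a ∈ A (i.e. sums representable only with equal summands).
Enumerate pairs (a, a') with a < a' (symmetric, so each unordered pair gives one sum; this covers all a ≠ a'):
  -3 + -2 = -5
  -3 + 5 = 2
  -3 + 6 = 3
  -2 + 5 = 3
  -2 + 6 = 4
  5 + 6 = 11
Collected distinct sums: {-5, 2, 3, 4, 11}
|A +̂ A| = 5
(Reference bound: |A +̂ A| ≥ 2|A| - 3 for |A| ≥ 2, with |A| = 4 giving ≥ 5.)

|A +̂ A| = 5


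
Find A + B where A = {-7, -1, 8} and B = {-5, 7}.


A + B = {a + b : a ∈ A, b ∈ B}.
Enumerate all |A|·|B| = 3·2 = 6 pairs (a, b) and collect distinct sums.
a = -7: -7+-5=-12, -7+7=0
a = -1: -1+-5=-6, -1+7=6
a = 8: 8+-5=3, 8+7=15
Collecting distinct sums: A + B = {-12, -6, 0, 3, 6, 15}
|A + B| = 6

A + B = {-12, -6, 0, 3, 6, 15}


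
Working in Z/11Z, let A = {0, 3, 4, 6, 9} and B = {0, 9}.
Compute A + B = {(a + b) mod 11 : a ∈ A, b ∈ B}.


Work in Z/11Z: reduce every sum a + b modulo 11.
Enumerate all 10 pairs:
a = 0: 0+0=0, 0+9=9
a = 3: 3+0=3, 3+9=1
a = 4: 4+0=4, 4+9=2
a = 6: 6+0=6, 6+9=4
a = 9: 9+0=9, 9+9=7
Distinct residues collected: {0, 1, 2, 3, 4, 6, 7, 9}
|A + B| = 8 (out of 11 total residues).

A + B = {0, 1, 2, 3, 4, 6, 7, 9}


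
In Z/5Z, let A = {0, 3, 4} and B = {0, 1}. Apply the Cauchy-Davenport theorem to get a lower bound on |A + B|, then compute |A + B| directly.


Cauchy-Davenport: |A + B| ≥ min(p, |A| + |B| - 1) for A, B nonempty in Z/pZ.
|A| = 3, |B| = 2, p = 5.
CD lower bound = min(5, 3 + 2 - 1) = min(5, 4) = 4.
Compute A + B mod 5 directly:
a = 0: 0+0=0, 0+1=1
a = 3: 3+0=3, 3+1=4
a = 4: 4+0=4, 4+1=0
A + B = {0, 1, 3, 4}, so |A + B| = 4.
Verify: 4 ≥ 4? Yes ✓.

CD lower bound = 4, actual |A + B| = 4.


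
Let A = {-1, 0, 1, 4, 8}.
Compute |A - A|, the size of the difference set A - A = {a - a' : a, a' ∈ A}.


A - A = {a - a' : a, a' ∈ A}; |A| = 5.
Bounds: 2|A|-1 ≤ |A - A| ≤ |A|² - |A| + 1, i.e. 9 ≤ |A - A| ≤ 21.
Note: 0 ∈ A - A always (from a - a). The set is symmetric: if d ∈ A - A then -d ∈ A - A.
Enumerate nonzero differences d = a - a' with a > a' (then include -d):
Positive differences: {1, 2, 3, 4, 5, 7, 8, 9}
Full difference set: {0} ∪ (positive diffs) ∪ (negative diffs).
|A - A| = 1 + 2·8 = 17 (matches direct enumeration: 17).

|A - A| = 17


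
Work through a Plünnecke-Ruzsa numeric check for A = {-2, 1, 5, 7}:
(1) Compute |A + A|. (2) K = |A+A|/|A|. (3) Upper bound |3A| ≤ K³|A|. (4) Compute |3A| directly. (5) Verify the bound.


|A| = 4.
Step 1: Compute A + A by enumerating all 16 pairs.
A + A = {-4, -1, 2, 3, 5, 6, 8, 10, 12, 14}, so |A + A| = 10.
Step 2: Doubling constant K = |A + A|/|A| = 10/4 = 10/4 ≈ 2.5000.
Step 3: Plünnecke-Ruzsa gives |3A| ≤ K³·|A| = (2.5000)³ · 4 ≈ 62.5000.
Step 4: Compute 3A = A + A + A directly by enumerating all triples (a,b,c) ∈ A³; |3A| = 18.
Step 5: Check 18 ≤ 62.5000? Yes ✓.

K = 10/4, Plünnecke-Ruzsa bound K³|A| ≈ 62.5000, |3A| = 18, inequality holds.


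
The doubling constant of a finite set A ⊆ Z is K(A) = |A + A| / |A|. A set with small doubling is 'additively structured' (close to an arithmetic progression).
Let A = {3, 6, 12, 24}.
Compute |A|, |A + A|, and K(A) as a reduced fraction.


|A| = 4.
Compute A + A by enumerating all 16 pairs.
A + A = {6, 9, 12, 15, 18, 24, 27, 30, 36, 48}, so |A + A| = 10.
K = |A + A| / |A| = 10/4 = 5/2 ≈ 2.5000.
Reference: AP of size 4 gives K = 7/4 ≈ 1.7500; a fully generic set of size 4 gives K ≈ 2.5000.

|A| = 4, |A + A| = 10, K = 10/4 = 5/2.


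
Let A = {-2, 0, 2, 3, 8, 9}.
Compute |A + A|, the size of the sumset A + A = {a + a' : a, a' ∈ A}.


A + A = {a + a' : a, a' ∈ A}; |A| = 6.
General bounds: 2|A| - 1 ≤ |A + A| ≤ |A|(|A|+1)/2, i.e. 11 ≤ |A + A| ≤ 21.
Lower bound 2|A|-1 is attained iff A is an arithmetic progression.
Enumerate sums a + a' for a ≤ a' (symmetric, so this suffices):
a = -2: -2+-2=-4, -2+0=-2, -2+2=0, -2+3=1, -2+8=6, -2+9=7
a = 0: 0+0=0, 0+2=2, 0+3=3, 0+8=8, 0+9=9
a = 2: 2+2=4, 2+3=5, 2+8=10, 2+9=11
a = 3: 3+3=6, 3+8=11, 3+9=12
a = 8: 8+8=16, 8+9=17
a = 9: 9+9=18
Distinct sums: {-4, -2, 0, 1, 2, 3, 4, 5, 6, 7, 8, 9, 10, 11, 12, 16, 17, 18}
|A + A| = 18

|A + A| = 18


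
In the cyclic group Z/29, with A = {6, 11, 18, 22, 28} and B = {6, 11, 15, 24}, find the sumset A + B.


Work in Z/29Z: reduce every sum a + b modulo 29.
Enumerate all 20 pairs:
a = 6: 6+6=12, 6+11=17, 6+15=21, 6+24=1
a = 11: 11+6=17, 11+11=22, 11+15=26, 11+24=6
a = 18: 18+6=24, 18+11=0, 18+15=4, 18+24=13
a = 22: 22+6=28, 22+11=4, 22+15=8, 22+24=17
a = 28: 28+6=5, 28+11=10, 28+15=14, 28+24=23
Distinct residues collected: {0, 1, 4, 5, 6, 8, 10, 12, 13, 14, 17, 21, 22, 23, 24, 26, 28}
|A + B| = 17 (out of 29 total residues).

A + B = {0, 1, 4, 5, 6, 8, 10, 12, 13, 14, 17, 21, 22, 23, 24, 26, 28}


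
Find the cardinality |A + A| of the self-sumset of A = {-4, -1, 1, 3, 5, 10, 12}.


A + A = {a + a' : a, a' ∈ A}; |A| = 7.
General bounds: 2|A| - 1 ≤ |A + A| ≤ |A|(|A|+1)/2, i.e. 13 ≤ |A + A| ≤ 28.
Lower bound 2|A|-1 is attained iff A is an arithmetic progression.
Enumerate sums a + a' for a ≤ a' (symmetric, so this suffices):
a = -4: -4+-4=-8, -4+-1=-5, -4+1=-3, -4+3=-1, -4+5=1, -4+10=6, -4+12=8
a = -1: -1+-1=-2, -1+1=0, -1+3=2, -1+5=4, -1+10=9, -1+12=11
a = 1: 1+1=2, 1+3=4, 1+5=6, 1+10=11, 1+12=13
a = 3: 3+3=6, 3+5=8, 3+10=13, 3+12=15
a = 5: 5+5=10, 5+10=15, 5+12=17
a = 10: 10+10=20, 10+12=22
a = 12: 12+12=24
Distinct sums: {-8, -5, -3, -2, -1, 0, 1, 2, 4, 6, 8, 9, 10, 11, 13, 15, 17, 20, 22, 24}
|A + A| = 20

|A + A| = 20


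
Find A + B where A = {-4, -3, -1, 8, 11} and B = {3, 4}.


A + B = {a + b : a ∈ A, b ∈ B}.
Enumerate all |A|·|B| = 5·2 = 10 pairs (a, b) and collect distinct sums.
a = -4: -4+3=-1, -4+4=0
a = -3: -3+3=0, -3+4=1
a = -1: -1+3=2, -1+4=3
a = 8: 8+3=11, 8+4=12
a = 11: 11+3=14, 11+4=15
Collecting distinct sums: A + B = {-1, 0, 1, 2, 3, 11, 12, 14, 15}
|A + B| = 9

A + B = {-1, 0, 1, 2, 3, 11, 12, 14, 15}


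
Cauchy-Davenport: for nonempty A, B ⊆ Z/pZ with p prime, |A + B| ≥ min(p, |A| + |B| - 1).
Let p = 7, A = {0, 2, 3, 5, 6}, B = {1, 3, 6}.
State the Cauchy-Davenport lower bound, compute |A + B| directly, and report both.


Cauchy-Davenport: |A + B| ≥ min(p, |A| + |B| - 1) for A, B nonempty in Z/pZ.
|A| = 5, |B| = 3, p = 7.
CD lower bound = min(7, 5 + 3 - 1) = min(7, 7) = 7.
Compute A + B mod 7 directly:
a = 0: 0+1=1, 0+3=3, 0+6=6
a = 2: 2+1=3, 2+3=5, 2+6=1
a = 3: 3+1=4, 3+3=6, 3+6=2
a = 5: 5+1=6, 5+3=1, 5+6=4
a = 6: 6+1=0, 6+3=2, 6+6=5
A + B = {0, 1, 2, 3, 4, 5, 6}, so |A + B| = 7.
Verify: 7 ≥ 7? Yes ✓.

CD lower bound = 7, actual |A + B| = 7.


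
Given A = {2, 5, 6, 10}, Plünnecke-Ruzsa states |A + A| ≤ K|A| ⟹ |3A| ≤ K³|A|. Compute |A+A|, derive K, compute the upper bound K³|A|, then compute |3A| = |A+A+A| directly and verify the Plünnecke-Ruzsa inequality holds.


|A| = 4.
Step 1: Compute A + A by enumerating all 16 pairs.
A + A = {4, 7, 8, 10, 11, 12, 15, 16, 20}, so |A + A| = 9.
Step 2: Doubling constant K = |A + A|/|A| = 9/4 = 9/4 ≈ 2.2500.
Step 3: Plünnecke-Ruzsa gives |3A| ≤ K³·|A| = (2.2500)³ · 4 ≈ 45.5625.
Step 4: Compute 3A = A + A + A directly by enumerating all triples (a,b,c) ∈ A³; |3A| = 16.
Step 5: Check 16 ≤ 45.5625? Yes ✓.

K = 9/4, Plünnecke-Ruzsa bound K³|A| ≈ 45.5625, |3A| = 16, inequality holds.


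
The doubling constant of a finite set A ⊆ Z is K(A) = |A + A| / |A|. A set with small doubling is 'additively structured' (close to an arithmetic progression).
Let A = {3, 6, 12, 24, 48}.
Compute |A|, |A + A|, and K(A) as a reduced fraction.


|A| = 5.
Compute A + A by enumerating all 25 pairs.
A + A = {6, 9, 12, 15, 18, 24, 27, 30, 36, 48, 51, 54, 60, 72, 96}, so |A + A| = 15.
K = |A + A| / |A| = 15/5 = 3/1 ≈ 3.0000.
Reference: AP of size 5 gives K = 9/5 ≈ 1.8000; a fully generic set of size 5 gives K ≈ 3.0000.

|A| = 5, |A + A| = 15, K = 15/5 = 3/1.


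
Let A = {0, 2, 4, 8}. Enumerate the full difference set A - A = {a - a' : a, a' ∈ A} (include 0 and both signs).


A - A = {a - a' : a, a' ∈ A}.
Compute a - a' for each ordered pair (a, a'):
a = 0: 0-0=0, 0-2=-2, 0-4=-4, 0-8=-8
a = 2: 2-0=2, 2-2=0, 2-4=-2, 2-8=-6
a = 4: 4-0=4, 4-2=2, 4-4=0, 4-8=-4
a = 8: 8-0=8, 8-2=6, 8-4=4, 8-8=0
Collecting distinct values (and noting 0 appears from a-a):
A - A = {-8, -6, -4, -2, 0, 2, 4, 6, 8}
|A - A| = 9

A - A = {-8, -6, -4, -2, 0, 2, 4, 6, 8}


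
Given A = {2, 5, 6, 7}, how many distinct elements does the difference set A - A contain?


A - A = {a - a' : a, a' ∈ A}; |A| = 4.
Bounds: 2|A|-1 ≤ |A - A| ≤ |A|² - |A| + 1, i.e. 7 ≤ |A - A| ≤ 13.
Note: 0 ∈ A - A always (from a - a). The set is symmetric: if d ∈ A - A then -d ∈ A - A.
Enumerate nonzero differences d = a - a' with a > a' (then include -d):
Positive differences: {1, 2, 3, 4, 5}
Full difference set: {0} ∪ (positive diffs) ∪ (negative diffs).
|A - A| = 1 + 2·5 = 11 (matches direct enumeration: 11).

|A - A| = 11


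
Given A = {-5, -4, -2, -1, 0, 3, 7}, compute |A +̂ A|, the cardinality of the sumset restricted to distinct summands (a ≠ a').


Restricted sumset: A +̂ A = {a + a' : a ∈ A, a' ∈ A, a ≠ a'}.
Equivalently, take A + A and drop any sum 2a that is achievable ONLY as a + a for a ∈ A (i.e. sums representable only with equal summands).
Enumerate pairs (a, a') with a < a' (symmetric, so each unordered pair gives one sum; this covers all a ≠ a'):
  -5 + -4 = -9
  -5 + -2 = -7
  -5 + -1 = -6
  -5 + 0 = -5
  -5 + 3 = -2
  -5 + 7 = 2
  -4 + -2 = -6
  -4 + -1 = -5
  -4 + 0 = -4
  -4 + 3 = -1
  -4 + 7 = 3
  -2 + -1 = -3
  -2 + 0 = -2
  -2 + 3 = 1
  -2 + 7 = 5
  -1 + 0 = -1
  -1 + 3 = 2
  -1 + 7 = 6
  0 + 3 = 3
  0 + 7 = 7
  3 + 7 = 10
Collected distinct sums: {-9, -7, -6, -5, -4, -3, -2, -1, 1, 2, 3, 5, 6, 7, 10}
|A +̂ A| = 15
(Reference bound: |A +̂ A| ≥ 2|A| - 3 for |A| ≥ 2, with |A| = 7 giving ≥ 11.)

|A +̂ A| = 15


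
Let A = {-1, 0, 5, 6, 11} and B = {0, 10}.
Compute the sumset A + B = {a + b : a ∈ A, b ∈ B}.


A + B = {a + b : a ∈ A, b ∈ B}.
Enumerate all |A|·|B| = 5·2 = 10 pairs (a, b) and collect distinct sums.
a = -1: -1+0=-1, -1+10=9
a = 0: 0+0=0, 0+10=10
a = 5: 5+0=5, 5+10=15
a = 6: 6+0=6, 6+10=16
a = 11: 11+0=11, 11+10=21
Collecting distinct sums: A + B = {-1, 0, 5, 6, 9, 10, 11, 15, 16, 21}
|A + B| = 10

A + B = {-1, 0, 5, 6, 9, 10, 11, 15, 16, 21}


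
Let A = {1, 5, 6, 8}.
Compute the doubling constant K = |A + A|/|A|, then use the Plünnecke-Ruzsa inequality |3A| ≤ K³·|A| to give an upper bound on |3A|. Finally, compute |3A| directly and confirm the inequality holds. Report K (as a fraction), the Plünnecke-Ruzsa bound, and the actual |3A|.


|A| = 4.
Step 1: Compute A + A by enumerating all 16 pairs.
A + A = {2, 6, 7, 9, 10, 11, 12, 13, 14, 16}, so |A + A| = 10.
Step 2: Doubling constant K = |A + A|/|A| = 10/4 = 10/4 ≈ 2.5000.
Step 3: Plünnecke-Ruzsa gives |3A| ≤ K³·|A| = (2.5000)³ · 4 ≈ 62.5000.
Step 4: Compute 3A = A + A + A directly by enumerating all triples (a,b,c) ∈ A³; |3A| = 17.
Step 5: Check 17 ≤ 62.5000? Yes ✓.

K = 10/4, Plünnecke-Ruzsa bound K³|A| ≈ 62.5000, |3A| = 17, inequality holds.


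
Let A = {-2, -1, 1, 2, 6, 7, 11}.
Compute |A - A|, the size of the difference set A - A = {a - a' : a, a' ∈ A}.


A - A = {a - a' : a, a' ∈ A}; |A| = 7.
Bounds: 2|A|-1 ≤ |A - A| ≤ |A|² - |A| + 1, i.e. 13 ≤ |A - A| ≤ 43.
Note: 0 ∈ A - A always (from a - a). The set is symmetric: if d ∈ A - A then -d ∈ A - A.
Enumerate nonzero differences d = a - a' with a > a' (then include -d):
Positive differences: {1, 2, 3, 4, 5, 6, 7, 8, 9, 10, 12, 13}
Full difference set: {0} ∪ (positive diffs) ∪ (negative diffs).
|A - A| = 1 + 2·12 = 25 (matches direct enumeration: 25).

|A - A| = 25


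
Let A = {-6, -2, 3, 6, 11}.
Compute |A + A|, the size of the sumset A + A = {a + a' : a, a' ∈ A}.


A + A = {a + a' : a, a' ∈ A}; |A| = 5.
General bounds: 2|A| - 1 ≤ |A + A| ≤ |A|(|A|+1)/2, i.e. 9 ≤ |A + A| ≤ 15.
Lower bound 2|A|-1 is attained iff A is an arithmetic progression.
Enumerate sums a + a' for a ≤ a' (symmetric, so this suffices):
a = -6: -6+-6=-12, -6+-2=-8, -6+3=-3, -6+6=0, -6+11=5
a = -2: -2+-2=-4, -2+3=1, -2+6=4, -2+11=9
a = 3: 3+3=6, 3+6=9, 3+11=14
a = 6: 6+6=12, 6+11=17
a = 11: 11+11=22
Distinct sums: {-12, -8, -4, -3, 0, 1, 4, 5, 6, 9, 12, 14, 17, 22}
|A + A| = 14

|A + A| = 14


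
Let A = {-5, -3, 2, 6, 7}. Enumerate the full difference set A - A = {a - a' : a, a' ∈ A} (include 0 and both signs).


A - A = {a - a' : a, a' ∈ A}.
Compute a - a' for each ordered pair (a, a'):
a = -5: -5--5=0, -5--3=-2, -5-2=-7, -5-6=-11, -5-7=-12
a = -3: -3--5=2, -3--3=0, -3-2=-5, -3-6=-9, -3-7=-10
a = 2: 2--5=7, 2--3=5, 2-2=0, 2-6=-4, 2-7=-5
a = 6: 6--5=11, 6--3=9, 6-2=4, 6-6=0, 6-7=-1
a = 7: 7--5=12, 7--3=10, 7-2=5, 7-6=1, 7-7=0
Collecting distinct values (and noting 0 appears from a-a):
A - A = {-12, -11, -10, -9, -7, -5, -4, -2, -1, 0, 1, 2, 4, 5, 7, 9, 10, 11, 12}
|A - A| = 19

A - A = {-12, -11, -10, -9, -7, -5, -4, -2, -1, 0, 1, 2, 4, 5, 7, 9, 10, 11, 12}


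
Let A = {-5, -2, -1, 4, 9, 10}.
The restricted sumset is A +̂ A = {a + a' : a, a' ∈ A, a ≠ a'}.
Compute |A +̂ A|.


Restricted sumset: A +̂ A = {a + a' : a ∈ A, a' ∈ A, a ≠ a'}.
Equivalently, take A + A and drop any sum 2a that is achievable ONLY as a + a for a ∈ A (i.e. sums representable only with equal summands).
Enumerate pairs (a, a') with a < a' (symmetric, so each unordered pair gives one sum; this covers all a ≠ a'):
  -5 + -2 = -7
  -5 + -1 = -6
  -5 + 4 = -1
  -5 + 9 = 4
  -5 + 10 = 5
  -2 + -1 = -3
  -2 + 4 = 2
  -2 + 9 = 7
  -2 + 10 = 8
  -1 + 4 = 3
  -1 + 9 = 8
  -1 + 10 = 9
  4 + 9 = 13
  4 + 10 = 14
  9 + 10 = 19
Collected distinct sums: {-7, -6, -3, -1, 2, 3, 4, 5, 7, 8, 9, 13, 14, 19}
|A +̂ A| = 14
(Reference bound: |A +̂ A| ≥ 2|A| - 3 for |A| ≥ 2, with |A| = 6 giving ≥ 9.)

|A +̂ A| = 14


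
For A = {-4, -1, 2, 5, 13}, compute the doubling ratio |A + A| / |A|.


|A| = 5.
Compute A + A by enumerating all 25 pairs.
A + A = {-8, -5, -2, 1, 4, 7, 9, 10, 12, 15, 18, 26}, so |A + A| = 12.
K = |A + A| / |A| = 12/5 (already in lowest terms) ≈ 2.4000.
Reference: AP of size 5 gives K = 9/5 ≈ 1.8000; a fully generic set of size 5 gives K ≈ 3.0000.

|A| = 5, |A + A| = 12, K = 12/5.


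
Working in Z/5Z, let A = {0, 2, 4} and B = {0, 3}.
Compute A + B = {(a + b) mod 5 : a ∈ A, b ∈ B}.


Work in Z/5Z: reduce every sum a + b modulo 5.
Enumerate all 6 pairs:
a = 0: 0+0=0, 0+3=3
a = 2: 2+0=2, 2+3=0
a = 4: 4+0=4, 4+3=2
Distinct residues collected: {0, 2, 3, 4}
|A + B| = 4 (out of 5 total residues).

A + B = {0, 2, 3, 4}


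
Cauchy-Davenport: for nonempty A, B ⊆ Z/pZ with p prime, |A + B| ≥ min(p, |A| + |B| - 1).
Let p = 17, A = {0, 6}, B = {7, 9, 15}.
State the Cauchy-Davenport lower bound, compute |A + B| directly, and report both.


Cauchy-Davenport: |A + B| ≥ min(p, |A| + |B| - 1) for A, B nonempty in Z/pZ.
|A| = 2, |B| = 3, p = 17.
CD lower bound = min(17, 2 + 3 - 1) = min(17, 4) = 4.
Compute A + B mod 17 directly:
a = 0: 0+7=7, 0+9=9, 0+15=15
a = 6: 6+7=13, 6+9=15, 6+15=4
A + B = {4, 7, 9, 13, 15}, so |A + B| = 5.
Verify: 5 ≥ 4? Yes ✓.

CD lower bound = 4, actual |A + B| = 5.


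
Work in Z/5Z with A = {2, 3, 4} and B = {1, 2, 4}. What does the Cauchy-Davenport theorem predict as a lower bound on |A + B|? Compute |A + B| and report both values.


Cauchy-Davenport: |A + B| ≥ min(p, |A| + |B| - 1) for A, B nonempty in Z/pZ.
|A| = 3, |B| = 3, p = 5.
CD lower bound = min(5, 3 + 3 - 1) = min(5, 5) = 5.
Compute A + B mod 5 directly:
a = 2: 2+1=3, 2+2=4, 2+4=1
a = 3: 3+1=4, 3+2=0, 3+4=2
a = 4: 4+1=0, 4+2=1, 4+4=3
A + B = {0, 1, 2, 3, 4}, so |A + B| = 5.
Verify: 5 ≥ 5? Yes ✓.

CD lower bound = 5, actual |A + B| = 5.


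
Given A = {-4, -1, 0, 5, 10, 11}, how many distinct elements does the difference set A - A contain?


A - A = {a - a' : a, a' ∈ A}; |A| = 6.
Bounds: 2|A|-1 ≤ |A - A| ≤ |A|² - |A| + 1, i.e. 11 ≤ |A - A| ≤ 31.
Note: 0 ∈ A - A always (from a - a). The set is symmetric: if d ∈ A - A then -d ∈ A - A.
Enumerate nonzero differences d = a - a' with a > a' (then include -d):
Positive differences: {1, 3, 4, 5, 6, 9, 10, 11, 12, 14, 15}
Full difference set: {0} ∪ (positive diffs) ∪ (negative diffs).
|A - A| = 1 + 2·11 = 23 (matches direct enumeration: 23).

|A - A| = 23


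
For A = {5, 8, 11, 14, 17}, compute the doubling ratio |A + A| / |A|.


|A| = 5.
Compute A + A by enumerating all 25 pairs.
A + A = {10, 13, 16, 19, 22, 25, 28, 31, 34}, so |A + A| = 9.
K = |A + A| / |A| = 9/5 (already in lowest terms) ≈ 1.8000.
Reference: AP of size 5 gives K = 9/5 ≈ 1.8000; a fully generic set of size 5 gives K ≈ 3.0000.

|A| = 5, |A + A| = 9, K = 9/5.


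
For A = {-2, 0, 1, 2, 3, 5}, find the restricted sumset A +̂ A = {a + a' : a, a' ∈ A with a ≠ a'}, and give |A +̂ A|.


Restricted sumset: A +̂ A = {a + a' : a ∈ A, a' ∈ A, a ≠ a'}.
Equivalently, take A + A and drop any sum 2a that is achievable ONLY as a + a for a ∈ A (i.e. sums representable only with equal summands).
Enumerate pairs (a, a') with a < a' (symmetric, so each unordered pair gives one sum; this covers all a ≠ a'):
  -2 + 0 = -2
  -2 + 1 = -1
  -2 + 2 = 0
  -2 + 3 = 1
  -2 + 5 = 3
  0 + 1 = 1
  0 + 2 = 2
  0 + 3 = 3
  0 + 5 = 5
  1 + 2 = 3
  1 + 3 = 4
  1 + 5 = 6
  2 + 3 = 5
  2 + 5 = 7
  3 + 5 = 8
Collected distinct sums: {-2, -1, 0, 1, 2, 3, 4, 5, 6, 7, 8}
|A +̂ A| = 11
(Reference bound: |A +̂ A| ≥ 2|A| - 3 for |A| ≥ 2, with |A| = 6 giving ≥ 9.)

|A +̂ A| = 11


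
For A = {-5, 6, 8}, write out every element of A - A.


A - A = {a - a' : a, a' ∈ A}.
Compute a - a' for each ordered pair (a, a'):
a = -5: -5--5=0, -5-6=-11, -5-8=-13
a = 6: 6--5=11, 6-6=0, 6-8=-2
a = 8: 8--5=13, 8-6=2, 8-8=0
Collecting distinct values (and noting 0 appears from a-a):
A - A = {-13, -11, -2, 0, 2, 11, 13}
|A - A| = 7

A - A = {-13, -11, -2, 0, 2, 11, 13}


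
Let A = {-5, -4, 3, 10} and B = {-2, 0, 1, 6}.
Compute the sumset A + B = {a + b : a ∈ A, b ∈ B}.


A + B = {a + b : a ∈ A, b ∈ B}.
Enumerate all |A|·|B| = 4·4 = 16 pairs (a, b) and collect distinct sums.
a = -5: -5+-2=-7, -5+0=-5, -5+1=-4, -5+6=1
a = -4: -4+-2=-6, -4+0=-4, -4+1=-3, -4+6=2
a = 3: 3+-2=1, 3+0=3, 3+1=4, 3+6=9
a = 10: 10+-2=8, 10+0=10, 10+1=11, 10+6=16
Collecting distinct sums: A + B = {-7, -6, -5, -4, -3, 1, 2, 3, 4, 8, 9, 10, 11, 16}
|A + B| = 14

A + B = {-7, -6, -5, -4, -3, 1, 2, 3, 4, 8, 9, 10, 11, 16}


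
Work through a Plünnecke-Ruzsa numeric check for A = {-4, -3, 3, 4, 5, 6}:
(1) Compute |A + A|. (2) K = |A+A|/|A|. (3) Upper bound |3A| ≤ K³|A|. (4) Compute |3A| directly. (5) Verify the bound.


|A| = 6.
Step 1: Compute A + A by enumerating all 36 pairs.
A + A = {-8, -7, -6, -1, 0, 1, 2, 3, 6, 7, 8, 9, 10, 11, 12}, so |A + A| = 15.
Step 2: Doubling constant K = |A + A|/|A| = 15/6 = 15/6 ≈ 2.5000.
Step 3: Plünnecke-Ruzsa gives |3A| ≤ K³·|A| = (2.5000)³ · 6 ≈ 93.7500.
Step 4: Compute 3A = A + A + A directly by enumerating all triples (a,b,c) ∈ A³; |3A| = 27.
Step 5: Check 27 ≤ 93.7500? Yes ✓.

K = 15/6, Plünnecke-Ruzsa bound K³|A| ≈ 93.7500, |3A| = 27, inequality holds.


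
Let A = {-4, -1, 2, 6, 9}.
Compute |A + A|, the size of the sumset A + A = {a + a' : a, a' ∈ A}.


A + A = {a + a' : a, a' ∈ A}; |A| = 5.
General bounds: 2|A| - 1 ≤ |A + A| ≤ |A|(|A|+1)/2, i.e. 9 ≤ |A + A| ≤ 15.
Lower bound 2|A|-1 is attained iff A is an arithmetic progression.
Enumerate sums a + a' for a ≤ a' (symmetric, so this suffices):
a = -4: -4+-4=-8, -4+-1=-5, -4+2=-2, -4+6=2, -4+9=5
a = -1: -1+-1=-2, -1+2=1, -1+6=5, -1+9=8
a = 2: 2+2=4, 2+6=8, 2+9=11
a = 6: 6+6=12, 6+9=15
a = 9: 9+9=18
Distinct sums: {-8, -5, -2, 1, 2, 4, 5, 8, 11, 12, 15, 18}
|A + A| = 12

|A + A| = 12


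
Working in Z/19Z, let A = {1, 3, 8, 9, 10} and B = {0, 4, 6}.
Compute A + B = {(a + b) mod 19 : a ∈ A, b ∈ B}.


Work in Z/19Z: reduce every sum a + b modulo 19.
Enumerate all 15 pairs:
a = 1: 1+0=1, 1+4=5, 1+6=7
a = 3: 3+0=3, 3+4=7, 3+6=9
a = 8: 8+0=8, 8+4=12, 8+6=14
a = 9: 9+0=9, 9+4=13, 9+6=15
a = 10: 10+0=10, 10+4=14, 10+6=16
Distinct residues collected: {1, 3, 5, 7, 8, 9, 10, 12, 13, 14, 15, 16}
|A + B| = 12 (out of 19 total residues).

A + B = {1, 3, 5, 7, 8, 9, 10, 12, 13, 14, 15, 16}


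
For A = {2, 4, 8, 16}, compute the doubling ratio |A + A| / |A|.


|A| = 4.
Compute A + A by enumerating all 16 pairs.
A + A = {4, 6, 8, 10, 12, 16, 18, 20, 24, 32}, so |A + A| = 10.
K = |A + A| / |A| = 10/4 = 5/2 ≈ 2.5000.
Reference: AP of size 4 gives K = 7/4 ≈ 1.7500; a fully generic set of size 4 gives K ≈ 2.5000.

|A| = 4, |A + A| = 10, K = 10/4 = 5/2.


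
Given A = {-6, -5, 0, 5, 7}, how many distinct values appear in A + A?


A + A = {a + a' : a, a' ∈ A}; |A| = 5.
General bounds: 2|A| - 1 ≤ |A + A| ≤ |A|(|A|+1)/2, i.e. 9 ≤ |A + A| ≤ 15.
Lower bound 2|A|-1 is attained iff A is an arithmetic progression.
Enumerate sums a + a' for a ≤ a' (symmetric, so this suffices):
a = -6: -6+-6=-12, -6+-5=-11, -6+0=-6, -6+5=-1, -6+7=1
a = -5: -5+-5=-10, -5+0=-5, -5+5=0, -5+7=2
a = 0: 0+0=0, 0+5=5, 0+7=7
a = 5: 5+5=10, 5+7=12
a = 7: 7+7=14
Distinct sums: {-12, -11, -10, -6, -5, -1, 0, 1, 2, 5, 7, 10, 12, 14}
|A + A| = 14

|A + A| = 14


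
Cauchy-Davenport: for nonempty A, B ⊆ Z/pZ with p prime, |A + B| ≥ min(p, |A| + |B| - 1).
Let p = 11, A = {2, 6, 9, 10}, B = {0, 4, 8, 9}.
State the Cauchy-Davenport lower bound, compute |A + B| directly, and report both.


Cauchy-Davenport: |A + B| ≥ min(p, |A| + |B| - 1) for A, B nonempty in Z/pZ.
|A| = 4, |B| = 4, p = 11.
CD lower bound = min(11, 4 + 4 - 1) = min(11, 7) = 7.
Compute A + B mod 11 directly:
a = 2: 2+0=2, 2+4=6, 2+8=10, 2+9=0
a = 6: 6+0=6, 6+4=10, 6+8=3, 6+9=4
a = 9: 9+0=9, 9+4=2, 9+8=6, 9+9=7
a = 10: 10+0=10, 10+4=3, 10+8=7, 10+9=8
A + B = {0, 2, 3, 4, 6, 7, 8, 9, 10}, so |A + B| = 9.
Verify: 9 ≥ 7? Yes ✓.

CD lower bound = 7, actual |A + B| = 9.


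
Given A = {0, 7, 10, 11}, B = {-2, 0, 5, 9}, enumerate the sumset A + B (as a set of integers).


A + B = {a + b : a ∈ A, b ∈ B}.
Enumerate all |A|·|B| = 4·4 = 16 pairs (a, b) and collect distinct sums.
a = 0: 0+-2=-2, 0+0=0, 0+5=5, 0+9=9
a = 7: 7+-2=5, 7+0=7, 7+5=12, 7+9=16
a = 10: 10+-2=8, 10+0=10, 10+5=15, 10+9=19
a = 11: 11+-2=9, 11+0=11, 11+5=16, 11+9=20
Collecting distinct sums: A + B = {-2, 0, 5, 7, 8, 9, 10, 11, 12, 15, 16, 19, 20}
|A + B| = 13

A + B = {-2, 0, 5, 7, 8, 9, 10, 11, 12, 15, 16, 19, 20}


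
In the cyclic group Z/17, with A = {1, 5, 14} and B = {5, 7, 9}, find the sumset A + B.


Work in Z/17Z: reduce every sum a + b modulo 17.
Enumerate all 9 pairs:
a = 1: 1+5=6, 1+7=8, 1+9=10
a = 5: 5+5=10, 5+7=12, 5+9=14
a = 14: 14+5=2, 14+7=4, 14+9=6
Distinct residues collected: {2, 4, 6, 8, 10, 12, 14}
|A + B| = 7 (out of 17 total residues).

A + B = {2, 4, 6, 8, 10, 12, 14}


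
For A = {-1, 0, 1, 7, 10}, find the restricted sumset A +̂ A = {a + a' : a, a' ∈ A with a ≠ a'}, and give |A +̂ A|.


Restricted sumset: A +̂ A = {a + a' : a ∈ A, a' ∈ A, a ≠ a'}.
Equivalently, take A + A and drop any sum 2a that is achievable ONLY as a + a for a ∈ A (i.e. sums representable only with equal summands).
Enumerate pairs (a, a') with a < a' (symmetric, so each unordered pair gives one sum; this covers all a ≠ a'):
  -1 + 0 = -1
  -1 + 1 = 0
  -1 + 7 = 6
  -1 + 10 = 9
  0 + 1 = 1
  0 + 7 = 7
  0 + 10 = 10
  1 + 7 = 8
  1 + 10 = 11
  7 + 10 = 17
Collected distinct sums: {-1, 0, 1, 6, 7, 8, 9, 10, 11, 17}
|A +̂ A| = 10
(Reference bound: |A +̂ A| ≥ 2|A| - 3 for |A| ≥ 2, with |A| = 5 giving ≥ 7.)

|A +̂ A| = 10


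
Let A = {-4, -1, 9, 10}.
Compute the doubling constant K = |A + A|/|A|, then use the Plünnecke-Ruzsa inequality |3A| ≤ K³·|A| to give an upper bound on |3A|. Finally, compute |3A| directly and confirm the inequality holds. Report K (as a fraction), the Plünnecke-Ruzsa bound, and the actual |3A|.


|A| = 4.
Step 1: Compute A + A by enumerating all 16 pairs.
A + A = {-8, -5, -2, 5, 6, 8, 9, 18, 19, 20}, so |A + A| = 10.
Step 2: Doubling constant K = |A + A|/|A| = 10/4 = 10/4 ≈ 2.5000.
Step 3: Plünnecke-Ruzsa gives |3A| ≤ K³·|A| = (2.5000)³ · 4 ≈ 62.5000.
Step 4: Compute 3A = A + A + A directly by enumerating all triples (a,b,c) ∈ A³; |3A| = 20.
Step 5: Check 20 ≤ 62.5000? Yes ✓.

K = 10/4, Plünnecke-Ruzsa bound K³|A| ≈ 62.5000, |3A| = 20, inequality holds.


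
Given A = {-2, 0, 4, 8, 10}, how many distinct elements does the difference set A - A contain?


A - A = {a - a' : a, a' ∈ A}; |A| = 5.
Bounds: 2|A|-1 ≤ |A - A| ≤ |A|² - |A| + 1, i.e. 9 ≤ |A - A| ≤ 21.
Note: 0 ∈ A - A always (from a - a). The set is symmetric: if d ∈ A - A then -d ∈ A - A.
Enumerate nonzero differences d = a - a' with a > a' (then include -d):
Positive differences: {2, 4, 6, 8, 10, 12}
Full difference set: {0} ∪ (positive diffs) ∪ (negative diffs).
|A - A| = 1 + 2·6 = 13 (matches direct enumeration: 13).

|A - A| = 13


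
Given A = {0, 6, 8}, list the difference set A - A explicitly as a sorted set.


A - A = {a - a' : a, a' ∈ A}.
Compute a - a' for each ordered pair (a, a'):
a = 0: 0-0=0, 0-6=-6, 0-8=-8
a = 6: 6-0=6, 6-6=0, 6-8=-2
a = 8: 8-0=8, 8-6=2, 8-8=0
Collecting distinct values (and noting 0 appears from a-a):
A - A = {-8, -6, -2, 0, 2, 6, 8}
|A - A| = 7

A - A = {-8, -6, -2, 0, 2, 6, 8}


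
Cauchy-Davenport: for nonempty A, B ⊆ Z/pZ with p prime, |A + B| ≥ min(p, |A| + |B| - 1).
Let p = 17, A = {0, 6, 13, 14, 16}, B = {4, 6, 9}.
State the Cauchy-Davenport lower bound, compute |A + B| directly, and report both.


Cauchy-Davenport: |A + B| ≥ min(p, |A| + |B| - 1) for A, B nonempty in Z/pZ.
|A| = 5, |B| = 3, p = 17.
CD lower bound = min(17, 5 + 3 - 1) = min(17, 7) = 7.
Compute A + B mod 17 directly:
a = 0: 0+4=4, 0+6=6, 0+9=9
a = 6: 6+4=10, 6+6=12, 6+9=15
a = 13: 13+4=0, 13+6=2, 13+9=5
a = 14: 14+4=1, 14+6=3, 14+9=6
a = 16: 16+4=3, 16+6=5, 16+9=8
A + B = {0, 1, 2, 3, 4, 5, 6, 8, 9, 10, 12, 15}, so |A + B| = 12.
Verify: 12 ≥ 7? Yes ✓.

CD lower bound = 7, actual |A + B| = 12.


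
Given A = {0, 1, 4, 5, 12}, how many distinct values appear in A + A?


A + A = {a + a' : a, a' ∈ A}; |A| = 5.
General bounds: 2|A| - 1 ≤ |A + A| ≤ |A|(|A|+1)/2, i.e. 9 ≤ |A + A| ≤ 15.
Lower bound 2|A|-1 is attained iff A is an arithmetic progression.
Enumerate sums a + a' for a ≤ a' (symmetric, so this suffices):
a = 0: 0+0=0, 0+1=1, 0+4=4, 0+5=5, 0+12=12
a = 1: 1+1=2, 1+4=5, 1+5=6, 1+12=13
a = 4: 4+4=8, 4+5=9, 4+12=16
a = 5: 5+5=10, 5+12=17
a = 12: 12+12=24
Distinct sums: {0, 1, 2, 4, 5, 6, 8, 9, 10, 12, 13, 16, 17, 24}
|A + A| = 14

|A + A| = 14


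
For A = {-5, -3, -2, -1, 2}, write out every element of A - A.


A - A = {a - a' : a, a' ∈ A}.
Compute a - a' for each ordered pair (a, a'):
a = -5: -5--5=0, -5--3=-2, -5--2=-3, -5--1=-4, -5-2=-7
a = -3: -3--5=2, -3--3=0, -3--2=-1, -3--1=-2, -3-2=-5
a = -2: -2--5=3, -2--3=1, -2--2=0, -2--1=-1, -2-2=-4
a = -1: -1--5=4, -1--3=2, -1--2=1, -1--1=0, -1-2=-3
a = 2: 2--5=7, 2--3=5, 2--2=4, 2--1=3, 2-2=0
Collecting distinct values (and noting 0 appears from a-a):
A - A = {-7, -5, -4, -3, -2, -1, 0, 1, 2, 3, 4, 5, 7}
|A - A| = 13

A - A = {-7, -5, -4, -3, -2, -1, 0, 1, 2, 3, 4, 5, 7}


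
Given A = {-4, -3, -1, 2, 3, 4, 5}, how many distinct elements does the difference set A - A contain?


A - A = {a - a' : a, a' ∈ A}; |A| = 7.
Bounds: 2|A|-1 ≤ |A - A| ≤ |A|² - |A| + 1, i.e. 13 ≤ |A - A| ≤ 43.
Note: 0 ∈ A - A always (from a - a). The set is symmetric: if d ∈ A - A then -d ∈ A - A.
Enumerate nonzero differences d = a - a' with a > a' (then include -d):
Positive differences: {1, 2, 3, 4, 5, 6, 7, 8, 9}
Full difference set: {0} ∪ (positive diffs) ∪ (negative diffs).
|A - A| = 1 + 2·9 = 19 (matches direct enumeration: 19).

|A - A| = 19


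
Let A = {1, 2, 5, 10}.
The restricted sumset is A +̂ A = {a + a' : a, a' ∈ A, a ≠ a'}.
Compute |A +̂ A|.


Restricted sumset: A +̂ A = {a + a' : a ∈ A, a' ∈ A, a ≠ a'}.
Equivalently, take A + A and drop any sum 2a that is achievable ONLY as a + a for a ∈ A (i.e. sums representable only with equal summands).
Enumerate pairs (a, a') with a < a' (symmetric, so each unordered pair gives one sum; this covers all a ≠ a'):
  1 + 2 = 3
  1 + 5 = 6
  1 + 10 = 11
  2 + 5 = 7
  2 + 10 = 12
  5 + 10 = 15
Collected distinct sums: {3, 6, 7, 11, 12, 15}
|A +̂ A| = 6
(Reference bound: |A +̂ A| ≥ 2|A| - 3 for |A| ≥ 2, with |A| = 4 giving ≥ 5.)

|A +̂ A| = 6


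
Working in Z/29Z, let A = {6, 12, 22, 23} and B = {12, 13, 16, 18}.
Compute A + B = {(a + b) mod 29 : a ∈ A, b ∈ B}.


Work in Z/29Z: reduce every sum a + b modulo 29.
Enumerate all 16 pairs:
a = 6: 6+12=18, 6+13=19, 6+16=22, 6+18=24
a = 12: 12+12=24, 12+13=25, 12+16=28, 12+18=1
a = 22: 22+12=5, 22+13=6, 22+16=9, 22+18=11
a = 23: 23+12=6, 23+13=7, 23+16=10, 23+18=12
Distinct residues collected: {1, 5, 6, 7, 9, 10, 11, 12, 18, 19, 22, 24, 25, 28}
|A + B| = 14 (out of 29 total residues).

A + B = {1, 5, 6, 7, 9, 10, 11, 12, 18, 19, 22, 24, 25, 28}
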